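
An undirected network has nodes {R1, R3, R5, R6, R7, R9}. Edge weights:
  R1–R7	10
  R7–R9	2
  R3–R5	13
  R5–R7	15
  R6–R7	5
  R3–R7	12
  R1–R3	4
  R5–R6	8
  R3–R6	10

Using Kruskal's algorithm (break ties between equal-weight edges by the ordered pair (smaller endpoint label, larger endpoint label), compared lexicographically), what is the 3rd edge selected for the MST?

Sort edges by weight, then run Kruskal:
R7–R9 (2): add — endpoints in different components.
R1–R3 (4): add — endpoints in different components.
R6–R7 (5): add — endpoints in different components.
R5–R6 (8): add — endpoints in different components.
R1–R7 (10): add — endpoints in different components.
The 3rd edge added is R6–R7.

R6-R7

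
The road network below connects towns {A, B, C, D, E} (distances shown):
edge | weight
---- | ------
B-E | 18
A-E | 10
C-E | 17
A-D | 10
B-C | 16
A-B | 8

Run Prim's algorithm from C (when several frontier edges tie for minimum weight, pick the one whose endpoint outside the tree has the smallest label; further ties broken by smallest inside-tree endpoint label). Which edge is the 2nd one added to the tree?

Prim's algorithm from C:
Step 1: frontier [B-C 16, C-E 17] → take B-C (16); add B.
Step 2: frontier [A-B 8, B-E 18, C-E 17] → take A-B (8); add A.
Step 3: frontier [A-D 10, A-E 10, B-E 18, C-E 17] → take A-D (10); add D.
Step 4: frontier [A-E 10, B-E 18, C-E 17] → take A-E (10); add E.
The 2nd edge added is A-B.

A-B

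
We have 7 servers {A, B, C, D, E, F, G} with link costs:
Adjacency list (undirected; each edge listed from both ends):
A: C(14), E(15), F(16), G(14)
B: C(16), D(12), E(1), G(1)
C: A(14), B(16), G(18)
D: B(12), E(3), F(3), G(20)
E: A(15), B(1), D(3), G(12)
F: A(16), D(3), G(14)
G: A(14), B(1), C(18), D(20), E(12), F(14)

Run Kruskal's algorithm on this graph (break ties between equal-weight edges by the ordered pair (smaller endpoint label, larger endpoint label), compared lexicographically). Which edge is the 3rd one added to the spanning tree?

Kruskal's algorithm — process edges by increasing weight (ties by edge label):
B—E (1): add. Components now {A} {B,E} {C} {D} {F} {G}
B—G (1): add. Components now {A} {B,E,G} {C} {D} {F}
D—E (3): add. Components now {A} {B,D,E,G} {C} {F}
D—F (3): add. Components now {A} {B,D,E,F,G} {C}
B—D (12): skip — B and D already connected.
E—G (12): skip — E and G already connected.
A—C (14): add. Components now {A,C} {B,D,E,F,G}
A—G (14): add. Components now {A,B,C,D,E,F,G}
The 3rd edge added is D—E.

D-E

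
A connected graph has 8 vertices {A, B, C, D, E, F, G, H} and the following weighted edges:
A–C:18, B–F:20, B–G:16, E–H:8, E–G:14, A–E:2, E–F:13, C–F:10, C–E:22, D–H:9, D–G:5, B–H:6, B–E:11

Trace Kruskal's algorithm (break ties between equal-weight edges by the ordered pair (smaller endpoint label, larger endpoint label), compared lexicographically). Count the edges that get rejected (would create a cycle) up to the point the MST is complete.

Kruskal: consider edges lightest-first.
A–E (2): add — endpoints in different components.
D–G (5): add — endpoints in different components.
B–H (6): add — endpoints in different components.
E–H (8): add — endpoints in different components.
D–H (9): add — endpoints in different components.
C–F (10): add — endpoints in different components.
B–E (11): skip — B and E already connected.
E–F (13): add — endpoints in different components.
Edges rejected before the tree was complete: 1.

1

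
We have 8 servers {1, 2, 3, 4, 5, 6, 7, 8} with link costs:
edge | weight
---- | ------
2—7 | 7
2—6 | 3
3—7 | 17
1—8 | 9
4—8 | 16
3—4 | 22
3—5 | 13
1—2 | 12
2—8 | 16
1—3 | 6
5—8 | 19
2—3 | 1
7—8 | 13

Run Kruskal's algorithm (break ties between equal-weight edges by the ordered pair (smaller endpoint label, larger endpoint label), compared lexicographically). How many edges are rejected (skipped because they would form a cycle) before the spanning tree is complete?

3

Kruskal: consider edges lightest-first.
2—3 (1): add — endpoints in different components.
2—6 (3): add — endpoints in different components.
1—3 (6): add — endpoints in different components.
2—7 (7): add — endpoints in different components.
1—8 (9): add — endpoints in different components.
1—2 (12): skip — 1 and 2 already connected.
3—5 (13): add — endpoints in different components.
7—8 (13): skip — 7 and 8 already connected.
2—8 (16): skip — 2 and 8 already connected.
4—8 (16): add — endpoints in different components.
Edges rejected before the tree was complete: 3.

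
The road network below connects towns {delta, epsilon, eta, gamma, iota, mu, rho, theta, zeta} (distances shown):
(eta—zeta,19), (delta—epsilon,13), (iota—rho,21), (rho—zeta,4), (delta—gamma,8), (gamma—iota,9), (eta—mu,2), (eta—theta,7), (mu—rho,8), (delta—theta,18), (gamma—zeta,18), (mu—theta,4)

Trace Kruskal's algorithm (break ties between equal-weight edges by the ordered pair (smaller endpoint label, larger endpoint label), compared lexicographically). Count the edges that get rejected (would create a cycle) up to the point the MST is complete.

1

Kruskal's algorithm — process edges by increasing weight (ties by edge label):
eta—mu (2): add — endpoints in different components.
mu—theta (4): add — endpoints in different components.
rho—zeta (4): add — endpoints in different components.
eta—theta (7): skip — eta and theta already connected.
delta—gamma (8): add — endpoints in different components.
mu—rho (8): add — endpoints in different components.
gamma—iota (9): add — endpoints in different components.
delta—epsilon (13): add — endpoints in different components.
delta—theta (18): add — endpoints in different components.
Edges rejected before the tree was complete: 1.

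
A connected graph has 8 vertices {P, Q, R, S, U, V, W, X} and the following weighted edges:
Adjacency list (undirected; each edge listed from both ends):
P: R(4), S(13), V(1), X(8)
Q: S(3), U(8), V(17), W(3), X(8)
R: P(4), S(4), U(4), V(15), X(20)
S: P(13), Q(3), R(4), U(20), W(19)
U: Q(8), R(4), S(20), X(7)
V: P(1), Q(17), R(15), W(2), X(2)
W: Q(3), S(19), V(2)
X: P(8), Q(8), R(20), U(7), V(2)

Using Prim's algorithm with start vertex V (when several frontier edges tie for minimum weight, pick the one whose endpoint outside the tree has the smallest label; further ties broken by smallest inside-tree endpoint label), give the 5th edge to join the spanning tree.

Q-S

Prim, starting at V.
Step 1: cheapest edge leaving the tree is P-V (1); add P.
Step 2: cheapest edge leaving the tree is V-W (2); add W.
Step 3: cheapest edge leaving the tree is V-X (2); add X.
Step 4: cheapest edge leaving the tree is Q-W (3); add Q.
Step 5: cheapest edge leaving the tree is Q-S (3); add S.
Step 6: cheapest edge leaving the tree is P-R (4); add R.
Step 7: cheapest edge leaving the tree is R-U (4); add U.
The 5th edge added is Q-S.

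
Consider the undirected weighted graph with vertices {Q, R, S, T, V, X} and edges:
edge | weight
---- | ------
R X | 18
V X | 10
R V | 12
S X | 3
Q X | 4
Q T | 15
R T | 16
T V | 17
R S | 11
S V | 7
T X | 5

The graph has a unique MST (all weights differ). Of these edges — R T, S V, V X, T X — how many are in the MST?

Sort edges by weight, then run Kruskal:
S X (3): add — endpoints in different components.
Q X (4): add — endpoints in different components.
T X (5): add — endpoints in different components.
S V (7): add — endpoints in different components.
V X (10): skip — V and X already connected.
R S (11): add — endpoints in different components.
MST edge set: {S X, Q X, T X, S V, R S}.
Of the listed edges, {S V, T X} are in the MST → 2.

2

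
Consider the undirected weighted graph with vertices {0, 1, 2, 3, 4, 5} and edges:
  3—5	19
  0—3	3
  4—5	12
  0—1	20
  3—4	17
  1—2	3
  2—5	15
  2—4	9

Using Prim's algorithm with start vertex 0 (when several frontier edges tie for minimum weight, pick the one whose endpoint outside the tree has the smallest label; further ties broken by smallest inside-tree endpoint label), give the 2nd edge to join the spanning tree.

Prim, starting at 0.
Step 1: cheapest edge leaving the tree is 0—3 (3); add 3.
Step 2: cheapest edge leaving the tree is 3—4 (17); add 4.
Step 3: cheapest edge leaving the tree is 2—4 (9); add 2.
Step 4: cheapest edge leaving the tree is 1—2 (3); add 1.
Step 5: cheapest edge leaving the tree is 4—5 (12); add 5.
The 2nd edge added is 3—4.

3-4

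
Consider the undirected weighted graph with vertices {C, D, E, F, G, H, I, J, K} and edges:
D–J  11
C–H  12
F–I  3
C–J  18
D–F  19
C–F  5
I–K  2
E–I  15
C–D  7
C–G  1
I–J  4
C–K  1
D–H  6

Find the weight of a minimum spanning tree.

Kruskal: consider edges lightest-first.
C–G (1): add — endpoints in different components.
C–K (1): add — endpoints in different components.
I–K (2): add — endpoints in different components.
F–I (3): add — endpoints in different components.
I–J (4): add — endpoints in different components.
C–F (5): skip — C and F already connected.
D–H (6): add — endpoints in different components.
C–D (7): add — endpoints in different components.
D–J (11): skip — D and J already connected.
C–H (12): skip — C and H already connected.
E–I (15): add — endpoints in different components.
MST edges: C–G, C–K, I–K, F–I, I–J, D–H, C–D, E–I; total weight 1+1+2+3+4+6+7+15 = 39.

39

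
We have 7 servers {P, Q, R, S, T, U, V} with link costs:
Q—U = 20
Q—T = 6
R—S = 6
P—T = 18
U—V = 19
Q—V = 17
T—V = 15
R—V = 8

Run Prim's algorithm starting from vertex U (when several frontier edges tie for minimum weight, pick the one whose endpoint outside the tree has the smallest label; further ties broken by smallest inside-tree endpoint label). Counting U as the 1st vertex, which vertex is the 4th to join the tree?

S

Prim's algorithm from U:
Step 1: frontier [U—V 19, Q—U 20] → take U—V (19); add V.
Step 2: frontier [Q—U 20, R—V 8, T—V 15, Q—V 17] → take R—V (8); add R.
Step 3: frontier [R—S 6, Q—U 20, T—V 15, Q—V 17] → take R—S (6); add S.
Step 4: frontier [Q—U 20, T—V 15, Q—V 17] → take T—V (15); add T.
Step 5: frontier [Q—T 6, P—T 18, Q—U 20, Q—V 17] → take Q—T (6); add Q.
Step 6: frontier [P—T 18] → take P—T (18); add P.
Vertex order: U, V, R, S, T, Q, P. The 4th vertex is S.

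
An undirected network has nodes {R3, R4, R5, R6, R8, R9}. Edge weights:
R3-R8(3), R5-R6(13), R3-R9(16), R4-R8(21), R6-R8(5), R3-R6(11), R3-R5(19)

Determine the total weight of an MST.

Prim, starting at R6.
Step 1: cheapest edge leaving the tree is R6-R8 (5); add R8.
Step 2: cheapest edge leaving the tree is R3-R8 (3); add R3.
Step 3: cheapest edge leaving the tree is R5-R6 (13); add R5.
Step 4: cheapest edge leaving the tree is R3-R9 (16); add R9.
Step 5: cheapest edge leaving the tree is R4-R8 (21); add R4.
MST edges: R6-R8, R3-R8, R5-R6, R3-R9, R4-R8; total weight 5+3+13+16+21 = 58.

58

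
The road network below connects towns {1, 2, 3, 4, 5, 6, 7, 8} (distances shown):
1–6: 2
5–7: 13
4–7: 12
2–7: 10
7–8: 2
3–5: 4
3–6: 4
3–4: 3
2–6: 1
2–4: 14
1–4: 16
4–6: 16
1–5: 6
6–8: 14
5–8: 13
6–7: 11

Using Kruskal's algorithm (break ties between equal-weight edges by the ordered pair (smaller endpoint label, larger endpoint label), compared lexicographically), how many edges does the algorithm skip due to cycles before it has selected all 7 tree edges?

Kruskal: consider edges lightest-first.
2–6 (1): add — endpoints in different components.
1–6 (2): add — endpoints in different components.
7–8 (2): add — endpoints in different components.
3–4 (3): add — endpoints in different components.
3–5 (4): add — endpoints in different components.
3–6 (4): add — endpoints in different components.
1–5 (6): skip — 1 and 5 already connected.
2–7 (10): add — endpoints in different components.
Edges rejected before the tree was complete: 1.

1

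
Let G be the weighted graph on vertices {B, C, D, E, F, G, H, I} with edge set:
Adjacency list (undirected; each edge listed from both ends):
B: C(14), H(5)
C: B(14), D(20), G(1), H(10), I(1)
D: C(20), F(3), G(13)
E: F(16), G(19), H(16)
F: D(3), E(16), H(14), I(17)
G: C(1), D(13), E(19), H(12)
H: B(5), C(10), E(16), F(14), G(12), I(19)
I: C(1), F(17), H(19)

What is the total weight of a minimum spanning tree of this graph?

Kruskal's algorithm — process edges by increasing weight (ties by edge label):
C–G (1): add — endpoints in different components.
C–I (1): add — endpoints in different components.
D–F (3): add — endpoints in different components.
B–H (5): add — endpoints in different components.
C–H (10): add — endpoints in different components.
G–H (12): skip — G and H already connected.
D–G (13): add — endpoints in different components.
B–C (14): skip — B and C already connected.
F–H (14): skip — F and H already connected.
E–F (16): add — endpoints in different components.
MST edges: C–G, C–I, D–F, B–H, C–H, D–G, E–F; total weight 1+1+3+5+10+13+16 = 49.

49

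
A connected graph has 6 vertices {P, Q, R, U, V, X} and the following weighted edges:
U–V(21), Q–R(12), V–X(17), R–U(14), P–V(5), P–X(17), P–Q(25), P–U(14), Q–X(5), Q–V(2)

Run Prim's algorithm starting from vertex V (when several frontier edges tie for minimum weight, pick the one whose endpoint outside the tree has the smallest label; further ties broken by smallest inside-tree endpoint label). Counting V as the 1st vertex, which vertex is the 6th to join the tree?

U

Grow the tree from V using Prim:
Step 1: cheapest edge leaving the tree is Q–V (2); add Q.
Step 2: cheapest edge leaving the tree is P–V (5); add P.
Step 3: cheapest edge leaving the tree is Q–X (5); add X.
Step 4: cheapest edge leaving the tree is Q–R (12); add R.
Step 5: cheapest edge leaving the tree is P–U (14); add U.
Vertex order: V, Q, P, X, R, U. The 6th vertex is U.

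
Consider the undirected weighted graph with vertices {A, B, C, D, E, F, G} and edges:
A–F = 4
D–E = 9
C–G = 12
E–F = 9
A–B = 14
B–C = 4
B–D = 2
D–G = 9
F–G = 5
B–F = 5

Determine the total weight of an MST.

29

Grow the tree from C using Prim:
Step 1: cheapest edge leaving the tree is B–C (4); add B.
Step 2: cheapest edge leaving the tree is B–D (2); add D.
Step 3: cheapest edge leaving the tree is B–F (5); add F.
Step 4: cheapest edge leaving the tree is A–F (4); add A.
Step 5: cheapest edge leaving the tree is F–G (5); add G.
Step 6: cheapest edge leaving the tree is D–E (9); add E.
MST edges: B–C, B–D, B–F, A–F, F–G, D–E; total weight 4+2+5+4+5+9 = 29.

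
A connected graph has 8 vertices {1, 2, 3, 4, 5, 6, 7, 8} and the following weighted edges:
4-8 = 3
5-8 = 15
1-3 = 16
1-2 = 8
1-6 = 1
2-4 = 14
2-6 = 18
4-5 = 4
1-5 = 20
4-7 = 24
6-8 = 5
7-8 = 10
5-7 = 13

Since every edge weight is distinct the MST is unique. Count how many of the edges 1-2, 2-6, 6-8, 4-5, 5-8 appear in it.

Kruskal's algorithm — process edges by increasing weight (ties by edge label):
1-6 (1): add — endpoints in different components.
4-8 (3): add — endpoints in different components.
4-5 (4): add — endpoints in different components.
6-8 (5): add — endpoints in different components.
1-2 (8): add — endpoints in different components.
7-8 (10): add — endpoints in different components.
5-7 (13): skip — 5 and 7 already connected.
2-4 (14): skip — 2 and 4 already connected.
5-8 (15): skip — 5 and 8 already connected.
1-3 (16): add — endpoints in different components.
MST edge set: {1-6, 4-8, 4-5, 6-8, 1-2, 7-8, 1-3}.
Of the listed edges, {1-2, 6-8, 4-5} are in the MST → 3.

3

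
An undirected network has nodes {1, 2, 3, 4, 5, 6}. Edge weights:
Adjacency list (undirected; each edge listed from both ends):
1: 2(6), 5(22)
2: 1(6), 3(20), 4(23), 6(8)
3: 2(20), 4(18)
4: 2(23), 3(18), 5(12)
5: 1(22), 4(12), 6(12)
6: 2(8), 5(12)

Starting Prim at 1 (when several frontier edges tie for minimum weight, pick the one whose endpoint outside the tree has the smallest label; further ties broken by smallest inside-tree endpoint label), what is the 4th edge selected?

Prim's algorithm from 1:
Step 1: frontier [1 2 6, 1 5 22] → take 1 2 (6); add 2.
Step 2: frontier [1 5 22, 2 6 8, 2 3 20, 2 4 23] → take 2 6 (8); add 6.
Step 3: frontier [1 5 22, 2 3 20, 2 4 23, 5 6 12] → take 5 6 (12); add 5.
Step 4: frontier [2 3 20, 2 4 23, 4 5 12] → take 4 5 (12); add 4.
Step 5: frontier [2 3 20, 3 4 18] → take 3 4 (18); add 3.
The 4th edge added is 4 5.

4-5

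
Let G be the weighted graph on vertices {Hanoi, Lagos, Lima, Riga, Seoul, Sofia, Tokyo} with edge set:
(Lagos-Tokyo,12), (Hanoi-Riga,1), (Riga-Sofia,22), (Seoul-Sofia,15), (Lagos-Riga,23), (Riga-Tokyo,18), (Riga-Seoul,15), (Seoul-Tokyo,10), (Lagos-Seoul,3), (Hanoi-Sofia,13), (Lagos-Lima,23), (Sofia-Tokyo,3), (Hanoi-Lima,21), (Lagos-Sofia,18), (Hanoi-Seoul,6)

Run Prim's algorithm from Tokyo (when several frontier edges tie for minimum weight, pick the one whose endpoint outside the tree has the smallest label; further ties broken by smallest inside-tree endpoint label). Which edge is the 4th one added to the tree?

Hanoi-Seoul

Prim, starting at Tokyo.
Step 1: cheapest edge leaving the tree is Sofia-Tokyo (3); add Sofia.
Step 2: cheapest edge leaving the tree is Seoul-Tokyo (10); add Seoul.
Step 3: cheapest edge leaving the tree is Lagos-Seoul (3); add Lagos.
Step 4: cheapest edge leaving the tree is Hanoi-Seoul (6); add Hanoi.
Step 5: cheapest edge leaving the tree is Hanoi-Riga (1); add Riga.
Step 6: cheapest edge leaving the tree is Hanoi-Lima (21); add Lima.
The 4th edge added is Hanoi-Seoul.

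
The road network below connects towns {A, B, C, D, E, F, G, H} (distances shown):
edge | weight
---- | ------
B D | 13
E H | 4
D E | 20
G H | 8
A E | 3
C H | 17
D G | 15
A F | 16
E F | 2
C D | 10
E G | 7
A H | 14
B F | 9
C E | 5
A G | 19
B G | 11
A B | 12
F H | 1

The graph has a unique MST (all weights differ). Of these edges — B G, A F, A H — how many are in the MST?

Sort edges by weight, then run Kruskal:
F H (1): add — endpoints in different components.
E F (2): add — endpoints in different components.
A E (3): add — endpoints in different components.
E H (4): skip — E and H already connected.
C E (5): add — endpoints in different components.
E G (7): add — endpoints in different components.
G H (8): skip — G and H already connected.
B F (9): add — endpoints in different components.
C D (10): add — endpoints in different components.
MST edge set: {F H, E F, A E, C E, E G, B F, C D}.
Of the listed edges, {} are in the MST → 0.

0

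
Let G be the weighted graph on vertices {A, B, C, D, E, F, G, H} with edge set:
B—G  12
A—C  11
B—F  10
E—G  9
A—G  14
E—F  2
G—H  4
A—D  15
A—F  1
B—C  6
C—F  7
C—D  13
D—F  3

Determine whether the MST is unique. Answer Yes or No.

Yes

Kruskal: consider edges lightest-first.
A—F (1): add — endpoints in different components.
E—F (2): add — endpoints in different components.
D—F (3): add — endpoints in different components.
G—H (4): add — endpoints in different components.
B—C (6): add — endpoints in different components.
C—F (7): add — endpoints in different components.
E—G (9): add — endpoints in different components.
Every non-tree edge has weight strictly greater than the heaviest edge on the tree path between its endpoints, so the MST is unique.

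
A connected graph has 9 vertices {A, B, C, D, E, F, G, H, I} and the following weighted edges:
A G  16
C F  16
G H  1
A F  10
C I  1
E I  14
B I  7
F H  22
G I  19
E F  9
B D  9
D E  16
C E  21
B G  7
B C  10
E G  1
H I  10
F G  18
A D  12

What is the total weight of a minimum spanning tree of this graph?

45

Kruskal's algorithm — process edges by increasing weight (ties by edge label):
C I (1): add — endpoints in different components.
E G (1): add — endpoints in different components.
G H (1): add — endpoints in different components.
B G (7): add — endpoints in different components.
B I (7): add — endpoints in different components.
B D (9): add — endpoints in different components.
E F (9): add — endpoints in different components.
A F (10): add — endpoints in different components.
MST edges: C I, E G, G H, B G, B I, B D, E F, A F; total weight 1+1+1+7+7+9+9+10 = 45.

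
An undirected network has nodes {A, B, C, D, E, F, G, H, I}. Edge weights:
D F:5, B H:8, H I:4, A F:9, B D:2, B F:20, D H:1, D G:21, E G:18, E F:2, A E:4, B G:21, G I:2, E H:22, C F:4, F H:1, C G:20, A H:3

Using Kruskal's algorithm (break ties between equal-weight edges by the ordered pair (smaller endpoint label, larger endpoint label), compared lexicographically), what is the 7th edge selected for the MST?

Kruskal's algorithm — process edges by increasing weight (ties by edge label):
D H (1): add — endpoints in different components.
F H (1): add — endpoints in different components.
B D (2): add — endpoints in different components.
E F (2): add — endpoints in different components.
G I (2): add — endpoints in different components.
A H (3): add — endpoints in different components.
A E (4): skip — A and E already connected.
C F (4): add — endpoints in different components.
H I (4): add — endpoints in different components.
The 7th edge added is C F.

C-F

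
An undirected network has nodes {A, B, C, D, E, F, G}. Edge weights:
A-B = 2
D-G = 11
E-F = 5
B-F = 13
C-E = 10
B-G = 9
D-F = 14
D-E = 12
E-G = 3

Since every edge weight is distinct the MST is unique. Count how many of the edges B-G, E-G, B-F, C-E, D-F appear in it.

Sort edges by weight, then run Kruskal:
A-B (2): add. Components now {A,B} {C} {D} {E} {F} {G}
E-G (3): add. Components now {A,B} {C} {D} {E,G} {F}
E-F (5): add. Components now {A,B} {C} {D} {E,F,G}
B-G (9): add. Components now {A,B,E,F,G} {C} {D}
C-E (10): add. Components now {A,B,C,E,F,G} {D}
D-G (11): add. Components now {A,B,C,D,E,F,G}
MST edge set: {A-B, E-G, E-F, B-G, C-E, D-G}.
Of the listed edges, {B-G, E-G, C-E} are in the MST → 3.

3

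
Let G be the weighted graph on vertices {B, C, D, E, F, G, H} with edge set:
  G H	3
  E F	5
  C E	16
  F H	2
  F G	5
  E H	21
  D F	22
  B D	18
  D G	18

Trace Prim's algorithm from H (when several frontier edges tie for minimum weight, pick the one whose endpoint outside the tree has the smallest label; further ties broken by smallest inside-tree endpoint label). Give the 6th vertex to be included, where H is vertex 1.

D

Grow the tree from H using Prim:
Step 1: frontier [F H 2, G H 3, E H 21] → take F H (2); add F.
Step 2: frontier [E F 5, F G 5, D F 22, G H 3, E H 21] → take G H (3); add G.
Step 3: frontier [E F 5, D F 22, D G 18, E H 21] → take E F (5); add E.
Step 4: frontier [C E 16, D F 22, D G 18] → take C E (16); add C.
Step 5: frontier [D F 22, D G 18] → take D G (18); add D.
Step 6: frontier [B D 18] → take B D (18); add B.
Vertex order: H, F, G, E, C, D, B. The 6th vertex is D.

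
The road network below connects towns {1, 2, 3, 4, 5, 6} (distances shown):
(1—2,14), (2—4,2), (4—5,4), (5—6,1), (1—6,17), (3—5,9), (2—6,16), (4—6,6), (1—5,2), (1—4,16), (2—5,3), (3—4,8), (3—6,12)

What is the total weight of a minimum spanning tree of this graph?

Kruskal's algorithm — process edges by increasing weight (ties by edge label):
5—6 (1): add — endpoints in different components.
1—5 (2): add — endpoints in different components.
2—4 (2): add — endpoints in different components.
2—5 (3): add — endpoints in different components.
4—5 (4): skip — 4 and 5 already connected.
4—6 (6): skip — 4 and 6 already connected.
3—4 (8): add — endpoints in different components.
MST edges: 5—6, 1—5, 2—4, 2—5, 3—4; total weight 1+2+2+3+8 = 16.

16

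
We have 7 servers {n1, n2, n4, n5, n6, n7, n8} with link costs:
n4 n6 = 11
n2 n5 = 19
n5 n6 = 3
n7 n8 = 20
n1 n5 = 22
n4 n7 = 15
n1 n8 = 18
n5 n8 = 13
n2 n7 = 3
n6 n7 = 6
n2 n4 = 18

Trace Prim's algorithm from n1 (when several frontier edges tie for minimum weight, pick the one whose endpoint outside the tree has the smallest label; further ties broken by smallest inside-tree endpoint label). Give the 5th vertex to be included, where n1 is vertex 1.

Prim, starting at n1.
Step 1: cheapest edge leaving the tree is n1 n8 (18); add n8.
Step 2: cheapest edge leaving the tree is n5 n8 (13); add n5.
Step 3: cheapest edge leaving the tree is n5 n6 (3); add n6.
Step 4: cheapest edge leaving the tree is n6 n7 (6); add n7.
Step 5: cheapest edge leaving the tree is n2 n7 (3); add n2.
Step 6: cheapest edge leaving the tree is n4 n6 (11); add n4.
Vertex order: n1, n8, n5, n6, n7, n2, n4. The 5th vertex is n7.

n7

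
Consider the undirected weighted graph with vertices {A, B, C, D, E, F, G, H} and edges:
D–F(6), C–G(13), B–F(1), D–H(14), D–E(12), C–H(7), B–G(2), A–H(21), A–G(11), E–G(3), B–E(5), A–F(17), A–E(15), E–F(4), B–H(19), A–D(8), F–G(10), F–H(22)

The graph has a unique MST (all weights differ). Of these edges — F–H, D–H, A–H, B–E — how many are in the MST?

0

Kruskal's algorithm — process edges by increasing weight (ties by edge label):
B–F (1): add — endpoints in different components.
B–G (2): add — endpoints in different components.
E–G (3): add — endpoints in different components.
E–F (4): skip — E and F already connected.
B–E (5): skip — B and E already connected.
D–F (6): add — endpoints in different components.
C–H (7): add — endpoints in different components.
A–D (8): add — endpoints in different components.
F–G (10): skip — F and G already connected.
A–G (11): skip — A and G already connected.
D–E (12): skip — D and E already connected.
C–G (13): add — endpoints in different components.
MST edge set: {B–F, B–G, E–G, D–F, C–H, A–D, C–G}.
Of the listed edges, {} are in the MST → 0.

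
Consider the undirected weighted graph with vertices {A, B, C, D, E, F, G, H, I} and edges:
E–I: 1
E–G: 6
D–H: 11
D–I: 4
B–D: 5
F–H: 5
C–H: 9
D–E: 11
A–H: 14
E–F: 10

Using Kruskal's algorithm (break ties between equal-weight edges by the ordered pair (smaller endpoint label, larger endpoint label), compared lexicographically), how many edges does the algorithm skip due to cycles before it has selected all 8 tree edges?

Kruskal's algorithm — process edges by increasing weight (ties by edge label):
E–I (1): add — endpoints in different components.
D–I (4): add — endpoints in different components.
B–D (5): add — endpoints in different components.
F–H (5): add — endpoints in different components.
E–G (6): add — endpoints in different components.
C–H (9): add — endpoints in different components.
E–F (10): add — endpoints in different components.
D–E (11): skip — D and E already connected.
D–H (11): skip — D and H already connected.
A–H (14): add — endpoints in different components.
Edges rejected before the tree was complete: 2.

2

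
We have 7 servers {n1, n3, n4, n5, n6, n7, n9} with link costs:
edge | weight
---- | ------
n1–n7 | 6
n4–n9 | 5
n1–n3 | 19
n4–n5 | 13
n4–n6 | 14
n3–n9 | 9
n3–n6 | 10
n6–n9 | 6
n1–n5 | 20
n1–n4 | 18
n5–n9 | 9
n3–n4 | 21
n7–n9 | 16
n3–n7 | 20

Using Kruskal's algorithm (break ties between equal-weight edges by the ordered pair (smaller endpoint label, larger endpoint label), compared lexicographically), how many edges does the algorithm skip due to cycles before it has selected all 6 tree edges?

3

Sort edges by weight, then run Kruskal:
n4–n9 (5): add — endpoints in different components.
n1–n7 (6): add — endpoints in different components.
n6–n9 (6): add — endpoints in different components.
n3–n9 (9): add — endpoints in different components.
n5–n9 (9): add — endpoints in different components.
n3–n6 (10): skip — n6 and n3 already connected.
n4–n5 (13): skip — n4 and n5 already connected.
n4–n6 (14): skip — n6 and n4 already connected.
n7–n9 (16): add — endpoints in different components.
Edges rejected before the tree was complete: 3.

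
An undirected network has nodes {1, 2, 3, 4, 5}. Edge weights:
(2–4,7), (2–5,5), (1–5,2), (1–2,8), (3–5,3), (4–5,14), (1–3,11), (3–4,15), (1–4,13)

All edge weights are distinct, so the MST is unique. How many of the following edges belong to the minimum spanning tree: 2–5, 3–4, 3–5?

Kruskal's algorithm — process edges by increasing weight (ties by edge label):
1–5 (2): add. Components now {1,5} {2} {3} {4}
3–5 (3): add. Components now {1,3,5} {2} {4}
2–5 (5): add. Components now {1,2,3,5} {4}
2–4 (7): add. Components now {1,2,3,4,5}
MST edge set: {1–5, 3–5, 2–5, 2–4}.
Of the listed edges, {2–5, 3–5} are in the MST → 2.

2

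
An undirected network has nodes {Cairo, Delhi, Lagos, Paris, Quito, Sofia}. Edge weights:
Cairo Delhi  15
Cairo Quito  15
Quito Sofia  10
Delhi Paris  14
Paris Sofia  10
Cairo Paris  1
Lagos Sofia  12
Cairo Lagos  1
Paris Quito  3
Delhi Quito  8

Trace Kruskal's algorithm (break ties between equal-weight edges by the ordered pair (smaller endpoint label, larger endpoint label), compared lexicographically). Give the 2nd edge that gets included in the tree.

Cairo-Paris

Sort edges by weight, then run Kruskal:
Cairo Lagos (1): add. Components now {Cairo,Lagos} {Delhi} {Quito} {Sofia} {Paris}
Cairo Paris (1): add. Components now {Cairo,Lagos,Paris} {Delhi} {Quito} {Sofia}
Paris Quito (3): add. Components now {Cairo,Lagos,Paris,Quito} {Delhi} {Sofia}
Delhi Quito (8): add. Components now {Cairo,Delhi,Lagos,Paris,Quito} {Sofia}
Paris Sofia (10): add. Components now {Cairo,Delhi,Lagos,Paris,Quito,Sofia}
The 2nd edge added is Cairo Paris.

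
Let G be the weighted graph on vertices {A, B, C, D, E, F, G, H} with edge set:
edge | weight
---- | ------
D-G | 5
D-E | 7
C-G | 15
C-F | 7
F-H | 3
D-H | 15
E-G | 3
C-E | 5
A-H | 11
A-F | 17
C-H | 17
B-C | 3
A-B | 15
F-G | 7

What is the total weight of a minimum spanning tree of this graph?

Kruskal: consider edges lightest-first.
B-C (3): add — endpoints in different components.
E-G (3): add — endpoints in different components.
F-H (3): add — endpoints in different components.
C-E (5): add — endpoints in different components.
D-G (5): add — endpoints in different components.
C-F (7): add — endpoints in different components.
D-E (7): skip — D and E already connected.
F-G (7): skip — F and G already connected.
A-H (11): add — endpoints in different components.
MST edges: B-C, E-G, F-H, C-E, D-G, C-F, A-H; total weight 3+3+3+5+5+7+11 = 37.

37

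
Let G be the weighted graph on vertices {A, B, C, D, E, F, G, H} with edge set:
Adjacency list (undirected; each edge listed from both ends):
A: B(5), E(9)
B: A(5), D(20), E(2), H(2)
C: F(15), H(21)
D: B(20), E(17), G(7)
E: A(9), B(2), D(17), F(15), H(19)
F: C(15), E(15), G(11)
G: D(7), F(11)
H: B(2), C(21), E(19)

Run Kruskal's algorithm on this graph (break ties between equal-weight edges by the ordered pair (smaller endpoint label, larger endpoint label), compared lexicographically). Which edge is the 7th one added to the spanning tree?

Kruskal's algorithm — process edges by increasing weight (ties by edge label):
B-E (2): add — endpoints in different components.
B-H (2): add — endpoints in different components.
A-B (5): add — endpoints in different components.
D-G (7): add — endpoints in different components.
A-E (9): skip — A and E already connected.
F-G (11): add — endpoints in different components.
C-F (15): add — endpoints in different components.
E-F (15): add — endpoints in different components.
The 7th edge added is E-F.

E-F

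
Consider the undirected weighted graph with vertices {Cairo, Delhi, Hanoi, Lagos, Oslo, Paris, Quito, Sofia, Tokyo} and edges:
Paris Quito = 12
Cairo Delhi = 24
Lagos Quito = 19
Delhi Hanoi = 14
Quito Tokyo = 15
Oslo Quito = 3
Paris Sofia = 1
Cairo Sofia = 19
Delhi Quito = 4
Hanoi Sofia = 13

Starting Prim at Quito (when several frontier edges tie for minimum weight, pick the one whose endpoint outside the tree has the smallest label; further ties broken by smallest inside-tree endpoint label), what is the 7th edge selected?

Prim, starting at Quito.
Step 1: cheapest edge leaving the tree is Oslo Quito (3); add Oslo.
Step 2: cheapest edge leaving the tree is Delhi Quito (4); add Delhi.
Step 3: cheapest edge leaving the tree is Paris Quito (12); add Paris.
Step 4: cheapest edge leaving the tree is Paris Sofia (1); add Sofia.
Step 5: cheapest edge leaving the tree is Hanoi Sofia (13); add Hanoi.
Step 6: cheapest edge leaving the tree is Quito Tokyo (15); add Tokyo.
Step 7: cheapest edge leaving the tree is Cairo Sofia (19); add Cairo.
Step 8: cheapest edge leaving the tree is Lagos Quito (19); add Lagos.
The 7th edge added is Cairo Sofia.

Cairo-Sofia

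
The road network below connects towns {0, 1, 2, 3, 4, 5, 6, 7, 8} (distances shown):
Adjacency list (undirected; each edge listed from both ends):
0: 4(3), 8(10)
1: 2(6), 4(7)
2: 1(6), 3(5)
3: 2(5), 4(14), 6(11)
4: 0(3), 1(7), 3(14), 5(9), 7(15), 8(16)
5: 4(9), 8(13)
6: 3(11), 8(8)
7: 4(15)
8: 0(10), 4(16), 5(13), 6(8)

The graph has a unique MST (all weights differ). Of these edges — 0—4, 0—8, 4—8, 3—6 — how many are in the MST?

Sort edges by weight, then run Kruskal:
0—4 (3): add — endpoints in different components.
2—3 (5): add — endpoints in different components.
1—2 (6): add — endpoints in different components.
1—4 (7): add — endpoints in different components.
6—8 (8): add — endpoints in different components.
4—5 (9): add — endpoints in different components.
0—8 (10): add — endpoints in different components.
3—6 (11): skip — 3 and 6 already connected.
5—8 (13): skip — 5 and 8 already connected.
3—4 (14): skip — 3 and 4 already connected.
4—7 (15): add — endpoints in different components.
MST edge set: {0—4, 2—3, 1—2, 1—4, 6—8, 4—5, 0—8, 4—7}.
Of the listed edges, {0—4, 0—8} are in the MST → 2.

2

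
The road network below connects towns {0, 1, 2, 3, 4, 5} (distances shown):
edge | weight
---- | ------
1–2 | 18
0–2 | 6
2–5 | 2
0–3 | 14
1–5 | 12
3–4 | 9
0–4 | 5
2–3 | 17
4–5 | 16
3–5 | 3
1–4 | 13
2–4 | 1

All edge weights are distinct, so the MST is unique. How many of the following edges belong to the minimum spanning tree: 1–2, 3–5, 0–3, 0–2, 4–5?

1

Kruskal's algorithm — process edges by increasing weight (ties by edge label):
2–4 (1): add — endpoints in different components.
2–5 (2): add — endpoints in different components.
3–5 (3): add — endpoints in different components.
0–4 (5): add — endpoints in different components.
0–2 (6): skip — 0 and 2 already connected.
3–4 (9): skip — 3 and 4 already connected.
1–5 (12): add — endpoints in different components.
MST edge set: {2–4, 2–5, 3–5, 0–4, 1–5}.
Of the listed edges, {3–5} are in the MST → 1.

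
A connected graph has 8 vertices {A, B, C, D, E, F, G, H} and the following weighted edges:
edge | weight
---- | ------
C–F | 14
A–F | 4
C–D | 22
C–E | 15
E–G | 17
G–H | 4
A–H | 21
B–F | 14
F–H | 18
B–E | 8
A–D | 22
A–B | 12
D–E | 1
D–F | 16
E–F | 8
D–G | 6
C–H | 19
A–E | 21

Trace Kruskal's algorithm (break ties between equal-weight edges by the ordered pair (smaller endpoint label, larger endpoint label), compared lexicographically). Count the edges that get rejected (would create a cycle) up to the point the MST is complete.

Kruskal: consider edges lightest-first.
D–E (1): add — endpoints in different components.
A–F (4): add — endpoints in different components.
G–H (4): add — endpoints in different components.
D–G (6): add — endpoints in different components.
B–E (8): add — endpoints in different components.
E–F (8): add — endpoints in different components.
A–B (12): skip — A and B already connected.
B–F (14): skip — B and F already connected.
C–F (14): add — endpoints in different components.
Edges rejected before the tree was complete: 2.

2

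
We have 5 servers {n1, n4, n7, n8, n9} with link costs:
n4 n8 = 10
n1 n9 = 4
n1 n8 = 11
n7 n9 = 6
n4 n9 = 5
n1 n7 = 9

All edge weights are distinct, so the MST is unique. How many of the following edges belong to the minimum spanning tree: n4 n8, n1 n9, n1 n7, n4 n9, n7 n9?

Kruskal: consider edges lightest-first.
n1 n9 (4): add. Components now {n8} {n7} {n4} {n1,n9}
n4 n9 (5): add. Components now {n8} {n7} {n1,n4,n9}
n7 n9 (6): add. Components now {n8} {n1,n4,n7,n9}
n1 n7 (9): skip — n7 and n1 already connected.
n4 n8 (10): add. Components now {n1,n4,n7,n8,n9}
MST edge set: {n1 n9, n4 n9, n7 n9, n4 n8}.
Of the listed edges, {n4 n8, n1 n9, n4 n9, n7 n9} are in the MST → 4.

4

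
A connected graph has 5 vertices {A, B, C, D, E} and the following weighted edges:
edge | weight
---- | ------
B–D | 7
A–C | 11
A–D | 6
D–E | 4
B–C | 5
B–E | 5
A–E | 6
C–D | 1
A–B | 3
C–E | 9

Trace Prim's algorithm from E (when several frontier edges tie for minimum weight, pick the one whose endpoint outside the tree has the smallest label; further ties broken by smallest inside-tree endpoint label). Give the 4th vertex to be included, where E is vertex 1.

B

Prim's algorithm from E:
Step 1: frontier [D–E 4, B–E 5, A–E 6, C–E 9] → take D–E (4); add D.
Step 2: frontier [C–D 1, A–D 6, B–D 7, B–E 5, A–E 6, C–E 9] → take C–D (1); add C.
Step 3: frontier [B–C 5, A–C 11, A–D 6, B–D 7, B–E 5, A–E 6] → take B–C (5); add B.
Step 4: frontier [A–B 3, A–C 11, A–D 6, A–E 6] → take A–B (3); add A.
Vertex order: E, D, C, B, A. The 4th vertex is B.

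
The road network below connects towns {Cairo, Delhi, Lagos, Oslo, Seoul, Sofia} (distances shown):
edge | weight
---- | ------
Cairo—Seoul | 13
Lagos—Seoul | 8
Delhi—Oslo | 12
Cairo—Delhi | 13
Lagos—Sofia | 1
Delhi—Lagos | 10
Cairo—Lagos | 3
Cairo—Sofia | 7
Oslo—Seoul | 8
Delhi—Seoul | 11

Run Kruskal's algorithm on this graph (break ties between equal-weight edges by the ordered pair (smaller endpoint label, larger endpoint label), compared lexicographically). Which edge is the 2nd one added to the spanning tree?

Cairo-Lagos

Kruskal: consider edges lightest-first.
Lagos—Sofia (1): add. Components now {Seoul} {Oslo} {Cairo} {Lagos,Sofia} {Delhi}
Cairo—Lagos (3): add. Components now {Seoul} {Oslo} {Cairo,Lagos,Sofia} {Delhi}
Cairo—Sofia (7): skip — Cairo and Sofia already connected.
Lagos—Seoul (8): add. Components now {Cairo,Lagos,Seoul,Sofia} {Oslo} {Delhi}
Oslo—Seoul (8): add. Components now {Cairo,Lagos,Oslo,Seoul,Sofia} {Delhi}
Delhi—Lagos (10): add. Components now {Cairo,Delhi,Lagos,Oslo,Seoul,Sofia}
The 2nd edge added is Cairo—Lagos.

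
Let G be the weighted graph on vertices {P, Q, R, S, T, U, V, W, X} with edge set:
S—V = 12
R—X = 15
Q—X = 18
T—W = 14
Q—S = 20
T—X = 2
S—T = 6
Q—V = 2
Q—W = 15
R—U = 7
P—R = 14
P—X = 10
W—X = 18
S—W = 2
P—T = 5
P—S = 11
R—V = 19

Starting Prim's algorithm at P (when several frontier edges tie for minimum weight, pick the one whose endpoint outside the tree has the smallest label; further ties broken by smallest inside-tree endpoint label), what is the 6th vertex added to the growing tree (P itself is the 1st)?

Prim, starting at P.
Step 1: cheapest edge leaving the tree is P—T (5); add T.
Step 2: cheapest edge leaving the tree is T—X (2); add X.
Step 3: cheapest edge leaving the tree is S—T (6); add S.
Step 4: cheapest edge leaving the tree is S—W (2); add W.
Step 5: cheapest edge leaving the tree is S—V (12); add V.
Step 6: cheapest edge leaving the tree is Q—V (2); add Q.
Step 7: cheapest edge leaving the tree is P—R (14); add R.
Step 8: cheapest edge leaving the tree is R—U (7); add U.
Vertex order: P, T, X, S, W, V, Q, R, U. The 6th vertex is V.

V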